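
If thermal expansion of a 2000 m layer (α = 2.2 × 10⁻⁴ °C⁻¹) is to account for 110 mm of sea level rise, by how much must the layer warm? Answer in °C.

0.250 °C

ΔT = Δh/(αH) = 0.11 / (2.2×10⁻⁴ × 2000) = 0.2500 °C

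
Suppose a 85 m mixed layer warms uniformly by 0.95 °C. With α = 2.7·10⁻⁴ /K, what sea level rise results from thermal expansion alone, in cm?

Δh = αΔT·H = 2.7×10⁻⁴ × 0.95 × 85 = 0.0218025 m

about 2.18 cm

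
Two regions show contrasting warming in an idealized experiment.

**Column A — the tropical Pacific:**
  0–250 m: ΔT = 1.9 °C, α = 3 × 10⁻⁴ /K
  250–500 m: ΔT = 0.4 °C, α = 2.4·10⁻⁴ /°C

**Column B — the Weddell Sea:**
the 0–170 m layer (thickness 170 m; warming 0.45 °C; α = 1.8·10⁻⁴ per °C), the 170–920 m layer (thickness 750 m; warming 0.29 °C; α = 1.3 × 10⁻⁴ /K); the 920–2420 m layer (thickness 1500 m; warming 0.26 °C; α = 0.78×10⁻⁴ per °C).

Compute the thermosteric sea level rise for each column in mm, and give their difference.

Δh_A ≈ 167 mm, Δh_B ≈ 72.5 mm; difference ≈ 94.0 mm

A 3×10⁻⁴ × 250 × 1.9 = 0.14250 m
A 250–500 m: 2.4×10⁻⁴ × 250 × 0.4 = 0.02400 m
A total: 0.16650 m
B Layer 1: 0.45 × 170 × 1.8×10⁻⁴ = 0.01377 m
B 0.29 × 1.3×10⁻⁴ × 750 = 0.028275 m
B 920–2420 m: 1500 × 0.26 × 0.78×10⁻⁴ = 0.03042 m
B total: 0.072465 m
Difference: 0.16650 − 0.072465 = 0.094035 m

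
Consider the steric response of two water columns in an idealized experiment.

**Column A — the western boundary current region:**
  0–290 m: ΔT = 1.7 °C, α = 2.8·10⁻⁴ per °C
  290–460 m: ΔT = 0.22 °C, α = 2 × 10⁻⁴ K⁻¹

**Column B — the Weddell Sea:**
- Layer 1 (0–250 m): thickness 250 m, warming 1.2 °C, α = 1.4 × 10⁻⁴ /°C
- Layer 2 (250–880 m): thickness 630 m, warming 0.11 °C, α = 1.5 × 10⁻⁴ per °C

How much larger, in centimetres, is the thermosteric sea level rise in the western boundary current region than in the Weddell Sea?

A 0–290 m: 1.7 × 2.8×10⁻⁴ × 290 = 0.13804 m
A 0.22 × 2×10⁻⁴ × 170 = 0.00748 m
A total: 0.14552 m
B 250 × 1.4×10⁻⁴ × 1.2 = 0.04200 m
B 1.5×10⁻⁴ × 0.11 × 630 = 0.010395 m
B total: 0.052395 m
Difference: 0.14552 − 0.052395 = 0.093125 m

9.3 cm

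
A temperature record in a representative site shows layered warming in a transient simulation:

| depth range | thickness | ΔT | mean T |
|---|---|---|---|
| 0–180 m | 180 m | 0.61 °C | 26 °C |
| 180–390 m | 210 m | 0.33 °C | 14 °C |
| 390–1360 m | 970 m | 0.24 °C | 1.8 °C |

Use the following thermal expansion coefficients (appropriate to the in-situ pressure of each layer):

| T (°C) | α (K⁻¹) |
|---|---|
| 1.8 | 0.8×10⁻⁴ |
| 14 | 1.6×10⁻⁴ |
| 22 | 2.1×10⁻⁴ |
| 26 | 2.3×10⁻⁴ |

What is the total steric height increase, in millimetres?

about 55.0 mm

Layer 1 at 26 °C → α = 2.3×10⁻⁴ K⁻¹
Layer 2 at 14 °C → α = 1.6×10⁻⁴ K⁻¹
Layer 3 at 1.8 °C → α = 0.8×10⁻⁴ K⁻¹
0.61 × 2.3×10⁻⁴ × 180 = 0.025254 m
180–390 m: 0.33 × 210 × 1.6×10⁻⁴ = 0.011088 m
970 × 0.8×10⁻⁴ × 0.24 = 0.018624 m
Δh = 0.025254 + 0.011088 + 0.018624 = 0.054966 m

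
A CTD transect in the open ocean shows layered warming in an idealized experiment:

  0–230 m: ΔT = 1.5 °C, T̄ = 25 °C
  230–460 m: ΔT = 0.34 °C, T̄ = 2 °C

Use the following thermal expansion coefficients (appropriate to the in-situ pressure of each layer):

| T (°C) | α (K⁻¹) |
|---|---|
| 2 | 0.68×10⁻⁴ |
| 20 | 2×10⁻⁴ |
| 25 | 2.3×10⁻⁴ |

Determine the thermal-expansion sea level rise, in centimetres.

8.47 cm of thermosteric rise

Layer 1 at 25 °C → α = 2.3×10⁻⁴ K⁻¹
Layer 2 at 2 °C → α = 0.68×10⁻⁴ K⁻¹
Layer 1: 230 × 2.3×10⁻⁴ × 1.5 = 0.07935 m
0.68×10⁻⁴ × 230 × 0.34 = 0.0053176 m
Δh = 0.07935 + 0.0053176 = 0.0846676 m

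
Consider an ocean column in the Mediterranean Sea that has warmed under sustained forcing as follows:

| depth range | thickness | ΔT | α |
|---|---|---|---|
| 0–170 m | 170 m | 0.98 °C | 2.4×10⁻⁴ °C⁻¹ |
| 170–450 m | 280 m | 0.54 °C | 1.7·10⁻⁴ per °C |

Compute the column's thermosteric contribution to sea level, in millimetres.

66 mm

2.4×10⁻⁴ × 0.98 × 170 = 0.039984 m
Layer 2: 0.54 × 1.7×10⁻⁴ × 280 = 0.025704 m
Δh = 0.039984 + 0.025704 = 0.065688 m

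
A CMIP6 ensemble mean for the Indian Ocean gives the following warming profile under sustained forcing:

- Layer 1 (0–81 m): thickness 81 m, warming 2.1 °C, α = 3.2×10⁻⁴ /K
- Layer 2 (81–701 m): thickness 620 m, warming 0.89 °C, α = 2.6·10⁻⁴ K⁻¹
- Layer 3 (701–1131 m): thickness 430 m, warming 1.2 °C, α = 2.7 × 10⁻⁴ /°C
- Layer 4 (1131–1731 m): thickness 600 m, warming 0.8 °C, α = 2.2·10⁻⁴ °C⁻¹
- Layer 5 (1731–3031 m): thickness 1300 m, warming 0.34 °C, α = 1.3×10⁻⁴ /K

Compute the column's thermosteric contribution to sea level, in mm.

81 × 3.2×10⁻⁴ × 2.1 = 0.054432 m
Layer 2: 0.89 × 2.6×10⁻⁴ × 620 = 0.143468 m
Layer 3: 1.2 × 2.7×10⁻⁴ × 430 = 0.13932 m
0.8 × 2.2×10⁻⁴ × 600 = 0.10560 m
Layer 5: 1.3×10⁻⁴ × 0.34 × 1300 = 0.05746 m
Δh = 0.054432 + 0.143468 + 0.13932 + 0.10560 + 0.05746 = 0.50028 m

500 mm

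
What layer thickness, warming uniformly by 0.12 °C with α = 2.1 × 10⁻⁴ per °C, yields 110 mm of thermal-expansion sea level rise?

H = Δh/(αΔT) = 0.11 / (2.1×10⁻⁴ × 0.12) ≈ 4365 m

H ≈ 4370 m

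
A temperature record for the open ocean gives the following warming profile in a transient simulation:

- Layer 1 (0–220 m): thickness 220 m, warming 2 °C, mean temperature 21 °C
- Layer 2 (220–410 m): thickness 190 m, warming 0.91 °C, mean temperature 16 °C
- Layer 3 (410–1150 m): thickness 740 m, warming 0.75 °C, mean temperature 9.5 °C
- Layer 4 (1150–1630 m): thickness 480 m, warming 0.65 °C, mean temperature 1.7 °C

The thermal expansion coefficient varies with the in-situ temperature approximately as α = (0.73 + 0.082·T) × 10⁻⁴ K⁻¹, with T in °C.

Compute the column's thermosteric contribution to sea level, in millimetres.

Layer 1: α = (0.73 + 0.082×21)×10⁻⁴ = 2.452×10⁻⁴ K⁻¹
Layer 2: α = (0.73 + 0.082×16)×10⁻⁴ = 2.042×10⁻⁴ K⁻¹
Layer 3: α = (0.73 + 0.082×9.5)×10⁻⁴ = 1.509×10⁻⁴ K⁻¹
Layer 4: α = (0.73 + 0.082×1.7)×10⁻⁴ = 0.8694×10⁻⁴ K⁻¹
0–220 m: 220 × 2.452×10⁻⁴ × 2 = 0.107888 m
220–410 m: 0.91 × 190 × 2.042×10⁻⁴ = 0.03530618 m
740 × 1.509×10⁻⁴ × 0.75 = 0.0837495 m
1150–1630 m: 0.8694×10⁻⁴ × 0.65 × 480 = 0.02712528 m
Δh = 0.107888 + 0.03530618 + 0.0837495 + 0.02712528 = 0.25406896 m ≈ 250 mm

250 mm of thermosteric rise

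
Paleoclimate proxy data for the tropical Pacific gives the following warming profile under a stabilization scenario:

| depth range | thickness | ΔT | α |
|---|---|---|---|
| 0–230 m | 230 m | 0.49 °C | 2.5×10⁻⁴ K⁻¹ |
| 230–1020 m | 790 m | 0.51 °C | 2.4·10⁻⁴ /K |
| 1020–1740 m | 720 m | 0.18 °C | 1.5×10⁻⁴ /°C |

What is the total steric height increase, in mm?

0–230 m: 2.5×10⁻⁴ × 230 × 0.49 = 0.028175 m
Layer 2: 790 × 2.4×10⁻⁴ × 0.51 = 0.096696 m
Layer 3: 1.5×10⁻⁴ × 0.18 × 720 = 0.01944 m
Δh = 0.028175 + 0.096696 + 0.01944 = 0.144311 m ≈ 144 mm

144 mm of thermosteric rise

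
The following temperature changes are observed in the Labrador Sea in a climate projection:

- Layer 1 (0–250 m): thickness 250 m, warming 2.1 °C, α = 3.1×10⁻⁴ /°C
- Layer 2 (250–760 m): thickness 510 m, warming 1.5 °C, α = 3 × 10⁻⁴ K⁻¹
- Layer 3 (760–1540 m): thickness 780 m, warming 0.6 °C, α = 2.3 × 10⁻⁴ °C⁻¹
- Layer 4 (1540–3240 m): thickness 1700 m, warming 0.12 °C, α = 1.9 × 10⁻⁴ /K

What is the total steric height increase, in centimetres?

Δh ≈ 53.9 cm

0–250 m: 250 × 3.1×10⁻⁴ × 2.1 = 0.16275 m
Layer 2: 3×10⁻⁴ × 1.5 × 510 = 0.22950 m
760–1540 m: 2.3×10⁻⁴ × 0.6 × 780 = 0.10764 m
Layer 4: 0.12 × 1.9×10⁻⁴ × 1700 = 0.03876 m
Δh = 0.16275 + 0.22950 + 0.10764 + 0.03876 = 0.53865 m ≈ 53.9 cm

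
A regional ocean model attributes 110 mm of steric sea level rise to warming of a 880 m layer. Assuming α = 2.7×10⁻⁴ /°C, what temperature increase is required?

ΔT = Δh/(αH) = 0.11 / (2.7×10⁻⁴ × 880) ≈ 0.4630 K

about 0.463 K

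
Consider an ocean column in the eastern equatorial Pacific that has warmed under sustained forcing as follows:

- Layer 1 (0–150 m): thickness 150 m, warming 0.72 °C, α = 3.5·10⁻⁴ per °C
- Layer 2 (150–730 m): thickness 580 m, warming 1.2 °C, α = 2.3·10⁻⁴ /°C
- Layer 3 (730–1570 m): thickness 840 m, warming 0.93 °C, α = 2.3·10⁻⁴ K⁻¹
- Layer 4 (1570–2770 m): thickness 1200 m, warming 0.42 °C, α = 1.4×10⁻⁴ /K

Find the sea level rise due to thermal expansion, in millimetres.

Δh ≈ 448 mm

Layer 1: 150 × 3.5×10⁻⁴ × 0.72 = 0.03780 m
150–730 m: 580 × 1.2 × 2.3×10⁻⁴ = 0.16008 m
Layer 3: 0.93 × 840 × 2.3×10⁻⁴ = 0.179676 m
1570–2770 m: 1.4×10⁻⁴ × 0.42 × 1200 = 0.07056 m
Δh = 0.03780 + 0.16008 + 0.179676 + 0.07056 = 0.448116 m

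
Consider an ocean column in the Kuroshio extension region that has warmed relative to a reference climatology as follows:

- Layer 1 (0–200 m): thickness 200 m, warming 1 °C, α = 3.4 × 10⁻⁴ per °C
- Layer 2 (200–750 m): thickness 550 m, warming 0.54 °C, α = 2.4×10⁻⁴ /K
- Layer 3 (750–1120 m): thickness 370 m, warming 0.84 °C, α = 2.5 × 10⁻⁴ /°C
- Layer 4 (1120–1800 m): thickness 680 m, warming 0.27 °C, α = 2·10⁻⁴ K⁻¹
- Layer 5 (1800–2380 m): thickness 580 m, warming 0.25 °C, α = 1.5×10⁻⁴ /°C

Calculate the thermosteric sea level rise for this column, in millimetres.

Δh = 280 mm

200 × 3.4×10⁻⁴ × 1 = 0.06800 m
Layer 2: 2.4×10⁻⁴ × 0.54 × 550 = 0.07128 m
Layer 3: 2.5×10⁻⁴ × 370 × 0.84 = 0.07770 m
1120–1800 m: 680 × 0.27 × 2×10⁻⁴ = 0.03672 m
580 × 0.25 × 1.5×10⁻⁴ = 0.02175 m
Δh = 0.06800 + 0.07128 + 0.07770 + 0.03672 + 0.02175 = 0.27545 m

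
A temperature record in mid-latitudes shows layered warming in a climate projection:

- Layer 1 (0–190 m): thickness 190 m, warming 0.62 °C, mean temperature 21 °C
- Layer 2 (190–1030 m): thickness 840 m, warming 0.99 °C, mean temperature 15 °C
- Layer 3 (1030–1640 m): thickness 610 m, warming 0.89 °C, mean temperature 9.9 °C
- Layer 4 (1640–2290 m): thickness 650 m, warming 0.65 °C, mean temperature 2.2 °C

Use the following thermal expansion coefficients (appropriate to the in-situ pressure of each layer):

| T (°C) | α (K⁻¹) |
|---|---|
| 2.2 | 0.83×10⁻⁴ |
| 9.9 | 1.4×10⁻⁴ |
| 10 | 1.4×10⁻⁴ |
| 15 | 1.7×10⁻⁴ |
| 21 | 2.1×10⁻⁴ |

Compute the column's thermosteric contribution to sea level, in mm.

Layer 1 at 21 °C → α = 2.1×10⁻⁴ K⁻¹
Layer 2 at 15 °C → α = 1.7×10⁻⁴ K⁻¹
Layer 3 at 9.9 °C → α = 1.4×10⁻⁴ K⁻¹
Layer 4 at 2.2 °C → α = 0.83×10⁻⁴ K⁻¹
Layer 1: 2.1×10⁻⁴ × 190 × 0.62 = 0.024738 m
190–1030 m: 840 × 1.7×10⁻⁴ × 0.99 = 0.141372 m
1030–1640 m: 610 × 1.4×10⁻⁴ × 0.89 = 0.076006 m
1640–2290 m: 650 × 0.83×10⁻⁴ × 0.65 = 0.0350675 m
Δh = 0.024738 + 0.141372 + 0.076006 + 0.0350675 = 0.2771835 m

about 277 mm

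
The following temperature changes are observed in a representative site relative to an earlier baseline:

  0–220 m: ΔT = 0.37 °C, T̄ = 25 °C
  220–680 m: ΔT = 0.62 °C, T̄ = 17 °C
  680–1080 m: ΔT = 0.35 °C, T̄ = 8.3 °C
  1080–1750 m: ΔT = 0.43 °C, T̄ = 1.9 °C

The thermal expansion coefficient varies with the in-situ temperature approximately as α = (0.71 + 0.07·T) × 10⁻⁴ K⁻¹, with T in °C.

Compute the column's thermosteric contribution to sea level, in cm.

11.7 cm of thermosteric rise

Layer 1: α = (0.71 + 0.07×25)×10⁻⁴ = 2.46×10⁻⁴ K⁻¹
Layer 2: α = (0.71 + 0.07×17)×10⁻⁴ = 1.9×10⁻⁴ K⁻¹
Layer 3: α = (0.71 + 0.07×8.3)×10⁻⁴ = 1.291×10⁻⁴ K⁻¹
Layer 4: α = (0.71 + 0.07×1.9)×10⁻⁴ = 0.843×10⁻⁴ K⁻¹
Layer 1: 0.37 × 220 × 2.46×10⁻⁴ = 0.0200244 m
220–680 m: 0.62 × 460 × 1.9×10⁻⁴ = 0.054188 m
Layer 3: 0.35 × 400 × 1.291×10⁻⁴ = 0.018074 m
1080–1750 m: 0.43 × 0.843×10⁻⁴ × 670 = 0.02428683 m
Δh = 0.0200244 + 0.054188 + 0.018074 + 0.02428683 = 0.11657323 m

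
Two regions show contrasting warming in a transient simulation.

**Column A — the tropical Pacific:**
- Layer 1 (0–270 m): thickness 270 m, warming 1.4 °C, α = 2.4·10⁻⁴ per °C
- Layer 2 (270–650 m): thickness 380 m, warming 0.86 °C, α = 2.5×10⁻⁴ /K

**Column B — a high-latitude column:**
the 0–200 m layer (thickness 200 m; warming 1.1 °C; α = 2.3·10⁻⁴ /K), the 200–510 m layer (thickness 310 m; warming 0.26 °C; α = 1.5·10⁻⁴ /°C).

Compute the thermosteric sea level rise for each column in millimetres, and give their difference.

Δh_A ≈ 172 mm, Δh_B ≈ 62.7 mm; difference ≈ 110 mm

A 270 × 2.4×10⁻⁴ × 1.4 = 0.09072 m
A 380 × 2.5×10⁻⁴ × 0.86 = 0.08170 m
A total: 0.17242 m
B 0–200 m: 200 × 2.3×10⁻⁴ × 1.1 = 0.05060 m
B 200–510 m: 0.26 × 1.5×10⁻⁴ × 310 = 0.01209 m
B total: 0.06269 m
Difference: 0.17242 − 0.06269 = 0.10973 m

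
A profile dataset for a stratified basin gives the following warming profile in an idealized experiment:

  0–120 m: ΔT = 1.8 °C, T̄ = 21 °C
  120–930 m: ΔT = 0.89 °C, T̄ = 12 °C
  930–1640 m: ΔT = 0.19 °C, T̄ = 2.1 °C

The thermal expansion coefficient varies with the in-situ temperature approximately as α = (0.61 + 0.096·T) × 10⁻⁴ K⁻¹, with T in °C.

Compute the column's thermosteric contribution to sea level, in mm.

Layer 1: α = (0.61 + 0.096×21)×10⁻⁴ = 2.626×10⁻⁴ K⁻¹
Layer 2: α = (0.61 + 0.096×12)×10⁻⁴ = 1.762×10⁻⁴ K⁻¹
Layer 3: α = (0.61 + 0.096×2.1)×10⁻⁴ = 0.8116×10⁻⁴ K⁻¹
Layer 1: 2.626×10⁻⁴ × 120 × 1.8 = 0.0567216 m
120–930 m: 1.762×10⁻⁴ × 810 × 0.89 = 0.12702258 m
Layer 3: 0.19 × 0.8116×10⁻⁴ × 710 = 0.010948484 m
Δh = 0.0567216 + 0.12702258 + 0.010948484 = 0.194692664 m

195 mm of thermosteric rise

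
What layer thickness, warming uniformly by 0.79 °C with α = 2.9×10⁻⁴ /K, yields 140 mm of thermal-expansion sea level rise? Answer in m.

H = Δh/(αΔT) = 0.14 / (2.9×10⁻⁴ × 0.79) ≈ 611.1 m

H ≈ 611 m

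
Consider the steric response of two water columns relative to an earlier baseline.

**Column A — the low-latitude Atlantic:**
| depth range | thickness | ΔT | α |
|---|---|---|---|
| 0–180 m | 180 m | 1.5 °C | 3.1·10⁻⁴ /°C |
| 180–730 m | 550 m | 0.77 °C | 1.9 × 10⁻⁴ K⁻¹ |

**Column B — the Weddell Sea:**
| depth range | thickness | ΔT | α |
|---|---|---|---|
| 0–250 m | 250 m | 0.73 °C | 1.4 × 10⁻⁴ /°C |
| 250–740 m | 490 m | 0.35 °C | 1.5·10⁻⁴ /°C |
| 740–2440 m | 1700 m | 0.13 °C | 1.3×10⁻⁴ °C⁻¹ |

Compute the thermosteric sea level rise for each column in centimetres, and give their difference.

A Layer 1: 180 × 1.5 × 3.1×10⁻⁴ = 0.08370 m
A Layer 2: 0.77 × 550 × 1.9×10⁻⁴ = 0.080465 m
A total: 0.164165 m
B Layer 1: 250 × 0.73 × 1.4×10⁻⁴ = 0.02555 m
B Layer 2: 490 × 1.5×10⁻⁴ × 0.35 = 0.025725 m
B 1.3×10⁻⁴ × 0.13 × 1700 = 0.02873 m
B total: 0.080005 m
Difference: 0.164165 − 0.080005 = 0.08416 m

A: 16.4 cm; B: 8.00 cm; difference 8.42 cm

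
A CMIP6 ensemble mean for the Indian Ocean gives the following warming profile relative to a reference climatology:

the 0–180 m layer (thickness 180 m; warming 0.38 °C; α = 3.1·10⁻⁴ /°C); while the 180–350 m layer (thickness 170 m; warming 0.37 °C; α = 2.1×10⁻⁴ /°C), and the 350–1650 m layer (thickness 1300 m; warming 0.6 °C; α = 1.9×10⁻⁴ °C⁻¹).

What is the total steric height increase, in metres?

3.1×10⁻⁴ × 0.38 × 180 = 0.021204 m
Layer 2: 0.37 × 2.1×10⁻⁴ × 170 = 0.013209 m
Layer 3: 0.6 × 1.9×10⁻⁴ × 1300 = 0.14820 m
Δh = 0.021204 + 0.013209 + 0.14820 = 0.182613 m

about 0.183 m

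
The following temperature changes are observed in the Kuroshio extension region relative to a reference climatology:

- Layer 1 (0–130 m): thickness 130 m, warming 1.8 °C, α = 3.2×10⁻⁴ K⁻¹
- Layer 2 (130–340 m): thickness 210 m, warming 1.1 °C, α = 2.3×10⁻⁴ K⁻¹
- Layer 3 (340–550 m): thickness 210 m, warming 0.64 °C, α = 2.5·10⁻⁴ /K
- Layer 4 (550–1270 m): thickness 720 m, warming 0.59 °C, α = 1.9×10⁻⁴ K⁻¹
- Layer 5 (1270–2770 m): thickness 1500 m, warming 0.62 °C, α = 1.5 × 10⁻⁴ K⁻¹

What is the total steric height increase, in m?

Layer 1: 1.8 × 130 × 3.2×10⁻⁴ = 0.07488 m
130–340 m: 1.1 × 2.3×10⁻⁴ × 210 = 0.05313 m
340–550 m: 2.5×10⁻⁴ × 210 × 0.64 = 0.03360 m
Layer 4: 1.9×10⁻⁴ × 0.59 × 720 = 0.080712 m
Layer 5: 1.5×10⁻⁴ × 1500 × 0.62 = 0.13950 m
Δh = 0.07488 + 0.05313 + 0.03360 + 0.080712 + 0.13950 = 0.381822 m

0.382 m of thermosteric rise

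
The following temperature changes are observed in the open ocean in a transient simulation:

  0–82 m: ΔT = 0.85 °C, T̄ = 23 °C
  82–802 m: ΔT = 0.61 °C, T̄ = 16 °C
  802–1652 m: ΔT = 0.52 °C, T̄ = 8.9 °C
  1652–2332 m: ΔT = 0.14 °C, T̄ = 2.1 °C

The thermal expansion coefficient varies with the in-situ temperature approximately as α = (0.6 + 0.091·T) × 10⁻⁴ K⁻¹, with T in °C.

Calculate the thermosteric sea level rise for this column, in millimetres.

Δh ≈ 179 mm

Layer 1: α = (0.6 + 0.091×23)×10⁻⁴ = 2.693×10⁻⁴ K⁻¹
Layer 2: α = (0.6 + 0.091×16)×10⁻⁴ = 2.056×10⁻⁴ K⁻¹
Layer 3: α = (0.6 + 0.091×8.9)×10⁻⁴ = 1.4099×10⁻⁴ K⁻¹
Layer 4: α = (0.6 + 0.091×2.1)×10⁻⁴ = 0.7911×10⁻⁴ K⁻¹
Layer 1: 82 × 2.693×10⁻⁴ × 0.85 = 0.01877021 m
82–802 m: 2.056×10⁻⁴ × 0.61 × 720 = 0.09029952 m
802–1652 m: 0.52 × 1.4099×10⁻⁴ × 850 = 0.06231758 m
1652–2332 m: 680 × 0.7911×10⁻⁴ × 0.14 = 0.007531272 m
Δh = 0.01877021 + 0.09029952 + 0.06231758 + 0.007531272 = 0.178918582 m ≈ 179 mm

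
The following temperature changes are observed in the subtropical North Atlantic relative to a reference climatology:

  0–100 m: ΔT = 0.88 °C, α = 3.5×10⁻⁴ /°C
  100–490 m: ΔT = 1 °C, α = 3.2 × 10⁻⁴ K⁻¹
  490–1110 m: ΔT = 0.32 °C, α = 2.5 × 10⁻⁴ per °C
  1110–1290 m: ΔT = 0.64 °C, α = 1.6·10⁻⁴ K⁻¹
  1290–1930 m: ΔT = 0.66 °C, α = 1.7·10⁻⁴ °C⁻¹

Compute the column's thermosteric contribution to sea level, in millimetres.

0–100 m: 3.5×10⁻⁴ × 100 × 0.88 = 0.03080 m
100–490 m: 390 × 3.2×10⁻⁴ × 1 = 0.12480 m
Layer 3: 0.32 × 2.5×10⁻⁴ × 620 = 0.04960 m
1110–1290 m: 180 × 0.64 × 1.6×10⁻⁴ = 0.018432 m
0.66 × 640 × 1.7×10⁻⁴ = 0.071808 m
Δh = 0.03080 + 0.12480 + 0.04960 + 0.018432 + 0.071808 = 0.29544 m ≈ 300 mm

about 300 mm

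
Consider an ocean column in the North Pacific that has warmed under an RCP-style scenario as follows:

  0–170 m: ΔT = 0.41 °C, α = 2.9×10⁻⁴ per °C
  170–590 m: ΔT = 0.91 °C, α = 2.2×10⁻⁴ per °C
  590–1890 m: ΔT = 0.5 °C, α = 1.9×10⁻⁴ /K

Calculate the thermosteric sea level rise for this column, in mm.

230 mm of thermosteric rise

0–170 m: 2.9×10⁻⁴ × 0.41 × 170 = 0.020213 m
Layer 2: 2.2×10⁻⁴ × 420 × 0.91 = 0.084084 m
590–1890 m: 1.9×10⁻⁴ × 0.5 × 1300 = 0.12350 m
Δh = 0.020213 + 0.084084 + 0.12350 = 0.227797 m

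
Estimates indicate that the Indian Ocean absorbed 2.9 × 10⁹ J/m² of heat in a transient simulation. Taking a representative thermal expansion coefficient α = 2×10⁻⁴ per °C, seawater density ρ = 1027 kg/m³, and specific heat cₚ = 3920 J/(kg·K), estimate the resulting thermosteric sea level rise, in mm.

144 mm

Δh = αQ/(ρcₚ) = 2×10⁻⁴ × 2.9×10⁹ / (1027 × 3920) ≈ 0.14407 m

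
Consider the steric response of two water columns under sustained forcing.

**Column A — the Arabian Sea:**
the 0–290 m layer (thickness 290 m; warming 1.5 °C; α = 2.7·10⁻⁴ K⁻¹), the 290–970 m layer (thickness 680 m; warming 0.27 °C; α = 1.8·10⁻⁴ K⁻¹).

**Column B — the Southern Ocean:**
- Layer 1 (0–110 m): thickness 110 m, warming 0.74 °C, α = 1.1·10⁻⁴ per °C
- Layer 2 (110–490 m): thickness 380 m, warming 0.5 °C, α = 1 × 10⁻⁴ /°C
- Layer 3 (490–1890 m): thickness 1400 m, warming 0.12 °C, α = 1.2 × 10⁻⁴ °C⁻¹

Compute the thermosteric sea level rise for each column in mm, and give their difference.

Δh_A ≈ 150 mm, Δh_B ≈ 48.1 mm; difference ≈ 102 mm

A Layer 1: 1.5 × 290 × 2.7×10⁻⁴ = 0.11745 m
A 290–970 m: 680 × 1.8×10⁻⁴ × 0.27 = 0.033048 m
A total: 0.150498 m
B 0–110 m: 0.74 × 110 × 1.1×10⁻⁴ = 0.008954 m
B 110–490 m: 0.5 × 1×10⁻⁴ × 380 = 0.01900 m
B 1400 × 0.12 × 1.2×10⁻⁴ = 0.02016 m
B total: 0.048114 m
Difference: 0.150498 − 0.048114 = 0.102384 m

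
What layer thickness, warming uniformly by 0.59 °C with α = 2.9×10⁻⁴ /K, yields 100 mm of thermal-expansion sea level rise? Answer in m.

H = Δh/(αΔT) = 0.1 / (2.9×10⁻⁴ × 0.59) ≈ 584.5 m

H ≈ 580 m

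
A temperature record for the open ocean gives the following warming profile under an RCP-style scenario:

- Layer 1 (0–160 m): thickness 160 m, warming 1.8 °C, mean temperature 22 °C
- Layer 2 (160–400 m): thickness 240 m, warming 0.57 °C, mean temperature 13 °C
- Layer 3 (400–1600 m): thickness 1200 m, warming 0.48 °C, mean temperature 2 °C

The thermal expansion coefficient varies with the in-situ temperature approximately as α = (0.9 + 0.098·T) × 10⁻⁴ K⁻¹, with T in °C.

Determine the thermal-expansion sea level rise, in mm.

Layer 1: α = (0.9 + 0.098×22)×10⁻⁴ = 3.056×10⁻⁴ K⁻¹
Layer 2: α = (0.9 + 0.098×13)×10⁻⁴ = 2.174×10⁻⁴ K⁻¹
Layer 3: α = (0.9 + 0.098×2)×10⁻⁴ = 1.096×10⁻⁴ K⁻¹
3.056×10⁻⁴ × 160 × 1.8 = 0.0880128 m
Layer 2: 240 × 0.57 × 2.174×10⁻⁴ = 0.02974032 m
1200 × 0.48 × 1.096×10⁻⁴ = 0.0631296 m
Δh = 0.0880128 + 0.02974032 + 0.0631296 = 0.18088272 m ≈ 180 mm

about 180 mm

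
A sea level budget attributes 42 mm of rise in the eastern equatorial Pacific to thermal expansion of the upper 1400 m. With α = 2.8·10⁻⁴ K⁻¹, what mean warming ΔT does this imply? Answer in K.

0.11 K

ΔT = Δh/(αH) = 0.042 / (2.8×10⁻⁴ × 1400) ≈ 0.1071 K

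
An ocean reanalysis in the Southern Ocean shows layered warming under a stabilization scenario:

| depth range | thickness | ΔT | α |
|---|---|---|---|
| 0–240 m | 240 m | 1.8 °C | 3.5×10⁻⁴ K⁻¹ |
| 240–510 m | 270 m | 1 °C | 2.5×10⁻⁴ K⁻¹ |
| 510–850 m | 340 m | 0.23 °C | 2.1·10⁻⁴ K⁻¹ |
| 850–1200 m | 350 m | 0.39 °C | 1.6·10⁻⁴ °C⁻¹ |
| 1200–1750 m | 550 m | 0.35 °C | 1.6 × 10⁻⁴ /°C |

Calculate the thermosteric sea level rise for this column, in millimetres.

3.5×10⁻⁴ × 1.8 × 240 = 0.15120 m
Layer 2: 2.5×10⁻⁴ × 1 × 270 = 0.06750 m
Layer 3: 2.1×10⁻⁴ × 0.23 × 340 = 0.016422 m
Layer 4: 0.39 × 1.6×10⁻⁴ × 350 = 0.02184 m
550 × 0.35 × 1.6×10⁻⁴ = 0.03080 m
Δh = 0.15120 + 0.06750 + 0.016422 + 0.02184 + 0.03080 = 0.287762 m

290 mm of thermosteric rise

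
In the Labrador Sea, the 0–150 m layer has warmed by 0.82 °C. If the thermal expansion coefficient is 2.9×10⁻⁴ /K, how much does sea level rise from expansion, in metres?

0.036 m of thermosteric rise

Δh = αΔT·H = 2.9×10⁻⁴ × 0.82 × 150 = 0.03567 m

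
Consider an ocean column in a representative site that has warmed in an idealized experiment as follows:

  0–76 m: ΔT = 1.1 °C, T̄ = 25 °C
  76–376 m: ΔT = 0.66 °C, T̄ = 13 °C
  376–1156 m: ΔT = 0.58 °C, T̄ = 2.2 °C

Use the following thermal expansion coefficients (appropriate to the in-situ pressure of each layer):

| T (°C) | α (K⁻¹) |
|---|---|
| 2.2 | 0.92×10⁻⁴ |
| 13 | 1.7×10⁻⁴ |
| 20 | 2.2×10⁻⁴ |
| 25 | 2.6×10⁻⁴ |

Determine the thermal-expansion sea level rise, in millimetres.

Δh ≈ 97 mm

Layer 1 at 25 °C → α = 2.6×10⁻⁴ K⁻¹
Layer 2 at 13 °C → α = 1.7×10⁻⁴ K⁻¹
Layer 3 at 2.2 °C → α = 0.92×10⁻⁴ K⁻¹
Layer 1: 2.6×10⁻⁴ × 1.1 × 76 = 0.021736 m
1.7×10⁻⁴ × 300 × 0.66 = 0.03366 m
780 × 0.92×10⁻⁴ × 0.58 = 0.0416208 m
Δh = 0.021736 + 0.03366 + 0.0416208 = 0.0970168 m ≈ 97 mm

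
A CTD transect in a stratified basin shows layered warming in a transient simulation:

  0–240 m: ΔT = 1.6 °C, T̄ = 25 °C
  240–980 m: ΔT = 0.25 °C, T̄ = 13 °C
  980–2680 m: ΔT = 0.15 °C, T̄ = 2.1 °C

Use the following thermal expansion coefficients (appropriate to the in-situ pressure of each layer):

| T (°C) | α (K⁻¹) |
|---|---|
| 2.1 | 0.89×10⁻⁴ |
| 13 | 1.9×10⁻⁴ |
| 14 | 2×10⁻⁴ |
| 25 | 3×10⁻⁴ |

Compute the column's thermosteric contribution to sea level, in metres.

Layer 1 at 25 °C → α = 3×10⁻⁴ K⁻¹
Layer 2 at 13 °C → α = 1.9×10⁻⁴ K⁻¹
Layer 3 at 2.1 °C → α = 0.89×10⁻⁴ K⁻¹
1.6 × 3×10⁻⁴ × 240 = 0.11520 m
240–980 m: 740 × 1.9×10⁻⁴ × 0.25 = 0.03515 m
0.15 × 0.89×10⁻⁴ × 1700 = 0.022695 m
Δh = 0.11520 + 0.03515 + 0.022695 = 0.173045 m

Δh = 0.173 m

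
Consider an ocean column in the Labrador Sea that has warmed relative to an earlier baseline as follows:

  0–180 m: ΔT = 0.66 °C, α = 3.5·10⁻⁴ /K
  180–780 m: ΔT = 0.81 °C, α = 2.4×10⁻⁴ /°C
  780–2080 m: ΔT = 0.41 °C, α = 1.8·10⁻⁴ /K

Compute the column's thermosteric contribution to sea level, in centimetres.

Δh = 25 cm

180 × 3.5×10⁻⁴ × 0.66 = 0.04158 m
180–780 m: 600 × 0.81 × 2.4×10⁻⁴ = 0.11664 m
1300 × 1.8×10⁻⁴ × 0.41 = 0.09594 m
Δh = 0.04158 + 0.11664 + 0.09594 = 0.25416 m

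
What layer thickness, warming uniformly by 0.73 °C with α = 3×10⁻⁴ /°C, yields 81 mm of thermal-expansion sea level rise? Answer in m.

H = Δh/(αΔT) = 0.081 / (3×10⁻⁴ × 0.73) ≈ 369.9 m

about 370 m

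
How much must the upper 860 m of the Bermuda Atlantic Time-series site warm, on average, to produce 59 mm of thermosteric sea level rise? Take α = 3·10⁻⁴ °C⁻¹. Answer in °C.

ΔT ≈ 0.229 °C

ΔT = Δh/(αH) = 0.059 / (3×10⁻⁴ × 860) ≈ 0.2287 °C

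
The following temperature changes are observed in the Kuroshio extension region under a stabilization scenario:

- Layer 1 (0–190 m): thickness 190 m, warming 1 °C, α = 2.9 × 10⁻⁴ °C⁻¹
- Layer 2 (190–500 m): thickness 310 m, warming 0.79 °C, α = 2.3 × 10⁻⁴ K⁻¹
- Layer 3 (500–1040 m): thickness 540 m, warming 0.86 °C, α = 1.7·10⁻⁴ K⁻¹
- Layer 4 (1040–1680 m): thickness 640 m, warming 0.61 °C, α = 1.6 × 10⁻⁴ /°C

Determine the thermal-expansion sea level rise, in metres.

0–190 m: 190 × 2.9×10⁻⁴ × 1 = 0.05510 m
190–500 m: 310 × 2.3×10⁻⁴ × 0.79 = 0.056327 m
1.7×10⁻⁴ × 0.86 × 540 = 0.078948 m
Layer 4: 1.6×10⁻⁴ × 640 × 0.61 = 0.062464 m
Δh = 0.05510 + 0.056327 + 0.078948 + 0.062464 = 0.252839 m

about 0.253 m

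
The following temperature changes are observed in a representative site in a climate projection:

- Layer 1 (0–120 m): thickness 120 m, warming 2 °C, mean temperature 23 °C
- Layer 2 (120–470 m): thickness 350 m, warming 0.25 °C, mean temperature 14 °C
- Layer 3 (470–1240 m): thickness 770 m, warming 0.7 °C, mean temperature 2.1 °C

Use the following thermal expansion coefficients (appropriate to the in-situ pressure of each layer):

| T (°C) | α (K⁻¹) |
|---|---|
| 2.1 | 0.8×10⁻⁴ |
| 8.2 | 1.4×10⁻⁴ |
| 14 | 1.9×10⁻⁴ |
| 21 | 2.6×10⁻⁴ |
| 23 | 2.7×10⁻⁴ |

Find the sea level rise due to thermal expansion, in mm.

Layer 1 at 23 °C → α = 2.7×10⁻⁴ K⁻¹
Layer 2 at 14 °C → α = 1.9×10⁻⁴ K⁻¹
Layer 3 at 2.1 °C → α = 0.8×10⁻⁴ K⁻¹
0–120 m: 2 × 2.7×10⁻⁴ × 120 = 0.06480 m
Layer 2: 350 × 0.25 × 1.9×10⁻⁴ = 0.016625 m
Layer 3: 770 × 0.8×10⁻⁴ × 0.7 = 0.04312 m
Δh = 0.06480 + 0.016625 + 0.04312 = 0.124545 m

Δh ≈ 125 mm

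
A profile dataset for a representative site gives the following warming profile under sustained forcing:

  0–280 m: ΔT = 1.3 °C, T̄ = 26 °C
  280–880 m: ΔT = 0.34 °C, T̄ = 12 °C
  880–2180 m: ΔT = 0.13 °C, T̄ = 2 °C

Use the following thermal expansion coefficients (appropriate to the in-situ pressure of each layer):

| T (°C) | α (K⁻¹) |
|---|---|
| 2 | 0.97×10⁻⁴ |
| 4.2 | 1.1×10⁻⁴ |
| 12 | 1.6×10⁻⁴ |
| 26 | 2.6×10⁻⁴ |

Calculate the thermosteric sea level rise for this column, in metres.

0.144 m

Layer 1 at 26 °C → α = 2.6×10⁻⁴ K⁻¹
Layer 2 at 12 °C → α = 1.6×10⁻⁴ K⁻¹
Layer 3 at 2 °C → α = 0.97×10⁻⁴ K⁻¹
280 × 1.3 × 2.6×10⁻⁴ = 0.09464 m
280–880 m: 0.34 × 1.6×10⁻⁴ × 600 = 0.03264 m
880–2180 m: 1300 × 0.97×10⁻⁴ × 0.13 = 0.016393 m
Δh = 0.09464 + 0.03264 + 0.016393 = 0.143673 m ≈ 0.144 m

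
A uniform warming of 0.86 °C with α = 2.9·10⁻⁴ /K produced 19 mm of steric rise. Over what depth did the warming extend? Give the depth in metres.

H ≈ 76 m

H = Δh/(αΔT) = 0.019 / (2.9×10⁻⁴ × 0.86) ≈ 76.18 m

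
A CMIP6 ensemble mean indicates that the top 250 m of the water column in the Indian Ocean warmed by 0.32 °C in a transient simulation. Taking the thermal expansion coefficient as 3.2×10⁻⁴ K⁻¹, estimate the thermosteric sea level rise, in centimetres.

Δh = αΔT·H = 3.2×10⁻⁴ × 0.32 × 250 = 0.02560 m

Δh = 2.56 cm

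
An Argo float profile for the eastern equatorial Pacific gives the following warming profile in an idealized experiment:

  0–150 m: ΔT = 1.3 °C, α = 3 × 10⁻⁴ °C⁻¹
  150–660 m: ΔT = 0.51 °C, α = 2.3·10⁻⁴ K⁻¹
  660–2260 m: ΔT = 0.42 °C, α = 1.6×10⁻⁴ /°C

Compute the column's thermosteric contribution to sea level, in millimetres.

Layer 1: 1.3 × 150 × 3×10⁻⁴ = 0.05850 m
Layer 2: 0.51 × 510 × 2.3×10⁻⁴ = 0.059823 m
0.42 × 1.6×10⁻⁴ × 1600 = 0.10752 m
Δh = 0.05850 + 0.059823 + 0.10752 = 0.225843 m

230 mm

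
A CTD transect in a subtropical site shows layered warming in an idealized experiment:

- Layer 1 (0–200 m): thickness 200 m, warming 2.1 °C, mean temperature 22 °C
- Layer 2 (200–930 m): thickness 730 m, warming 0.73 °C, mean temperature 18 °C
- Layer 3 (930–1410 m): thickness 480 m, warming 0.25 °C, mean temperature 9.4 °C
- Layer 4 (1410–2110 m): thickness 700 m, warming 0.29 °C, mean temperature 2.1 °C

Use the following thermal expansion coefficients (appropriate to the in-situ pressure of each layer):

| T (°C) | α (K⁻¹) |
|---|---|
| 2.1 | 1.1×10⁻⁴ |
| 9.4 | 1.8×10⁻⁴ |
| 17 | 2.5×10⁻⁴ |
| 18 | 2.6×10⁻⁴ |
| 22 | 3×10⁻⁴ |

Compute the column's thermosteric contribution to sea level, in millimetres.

Δh = 310 mm

Layer 1 at 22 °C → α = 3×10⁻⁴ K⁻¹
Layer 2 at 18 °C → α = 2.6×10⁻⁴ K⁻¹
Layer 3 at 9.4 °C → α = 1.8×10⁻⁴ K⁻¹
Layer 4 at 2.1 °C → α = 1.1×10⁻⁴ K⁻¹
Layer 1: 3×10⁻⁴ × 2.1 × 200 = 0.12600 m
0.73 × 730 × 2.6×10⁻⁴ = 0.138554 m
0.25 × 1.8×10⁻⁴ × 480 = 0.02160 m
0.29 × 1.1×10⁻⁴ × 700 = 0.02233 m
Δh = 0.12600 + 0.138554 + 0.02160 + 0.02233 = 0.308484 m ≈ 310 mm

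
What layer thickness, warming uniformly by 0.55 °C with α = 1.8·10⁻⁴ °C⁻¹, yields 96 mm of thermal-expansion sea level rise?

H ≈ 970 m

H = Δh/(αΔT) = 0.096 / (1.8×10⁻⁴ × 0.55) ≈ 969.7 m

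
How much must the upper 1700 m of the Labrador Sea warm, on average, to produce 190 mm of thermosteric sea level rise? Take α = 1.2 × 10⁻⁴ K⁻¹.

ΔT ≈ 0.93 K

ΔT = Δh/(αH) = 0.19 / (1.2×10⁻⁴ × 1700) ≈ 0.9314 K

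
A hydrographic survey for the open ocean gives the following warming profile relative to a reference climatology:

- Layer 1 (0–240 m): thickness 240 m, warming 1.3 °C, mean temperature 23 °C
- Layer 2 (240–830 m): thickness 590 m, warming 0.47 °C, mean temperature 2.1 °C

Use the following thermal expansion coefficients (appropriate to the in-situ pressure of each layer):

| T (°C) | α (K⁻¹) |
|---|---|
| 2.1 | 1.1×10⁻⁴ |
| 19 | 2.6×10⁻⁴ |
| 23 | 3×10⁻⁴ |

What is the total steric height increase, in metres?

Δh ≈ 0.124 m

Layer 1 at 23 °C → α = 3×10⁻⁴ K⁻¹
Layer 2 at 2.1 °C → α = 1.1×10⁻⁴ K⁻¹
3×10⁻⁴ × 1.3 × 240 = 0.09360 m
Layer 2: 1.1×10⁻⁴ × 0.47 × 590 = 0.030503 m
Δh = 0.09360 + 0.030503 = 0.124103 m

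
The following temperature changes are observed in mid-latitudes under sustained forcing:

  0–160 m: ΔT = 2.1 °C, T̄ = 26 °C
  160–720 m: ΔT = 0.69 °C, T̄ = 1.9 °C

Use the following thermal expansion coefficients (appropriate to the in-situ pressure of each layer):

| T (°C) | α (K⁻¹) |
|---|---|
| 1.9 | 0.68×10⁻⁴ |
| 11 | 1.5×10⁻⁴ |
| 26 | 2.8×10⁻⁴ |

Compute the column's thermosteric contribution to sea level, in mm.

Layer 1 at 26 °C → α = 2.8×10⁻⁴ K⁻¹
Layer 2 at 1.9 °C → α = 0.68×10⁻⁴ K⁻¹
Layer 1: 2.1 × 160 × 2.8×10⁻⁴ = 0.09408 m
0.68×10⁻⁴ × 0.69 × 560 = 0.0262752 m
Δh = 0.09408 + 0.0262752 = 0.1203552 m ≈ 120 mm

Δh ≈ 120 mm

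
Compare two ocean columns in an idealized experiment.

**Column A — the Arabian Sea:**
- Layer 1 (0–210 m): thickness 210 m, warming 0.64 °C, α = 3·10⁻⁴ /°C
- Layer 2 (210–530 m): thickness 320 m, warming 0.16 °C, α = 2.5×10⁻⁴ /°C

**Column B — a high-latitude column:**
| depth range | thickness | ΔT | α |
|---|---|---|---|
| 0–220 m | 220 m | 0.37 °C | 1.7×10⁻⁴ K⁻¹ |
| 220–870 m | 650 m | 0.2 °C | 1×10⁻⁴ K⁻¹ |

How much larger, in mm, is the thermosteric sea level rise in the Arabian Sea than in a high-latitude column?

A 0.64 × 210 × 3×10⁻⁴ = 0.04032 m
A 320 × 0.16 × 2.5×10⁻⁴ = 0.01280 m
A total: 0.05312 m
B 0–220 m: 1.7×10⁻⁴ × 220 × 0.37 = 0.013838 m
B 220–870 m: 650 × 0.2 × 1×10⁻⁴ = 0.01300 m
B total: 0.026838 m
Difference: 0.05312 − 0.026838 = 0.026282 m

26.3 mm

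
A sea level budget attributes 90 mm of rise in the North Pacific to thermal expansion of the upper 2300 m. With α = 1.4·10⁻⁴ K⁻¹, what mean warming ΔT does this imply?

0.280 °C

ΔT = Δh/(αH) = 0.09 / (1.4×10⁻⁴ × 2300) ≈ 0.2795 °C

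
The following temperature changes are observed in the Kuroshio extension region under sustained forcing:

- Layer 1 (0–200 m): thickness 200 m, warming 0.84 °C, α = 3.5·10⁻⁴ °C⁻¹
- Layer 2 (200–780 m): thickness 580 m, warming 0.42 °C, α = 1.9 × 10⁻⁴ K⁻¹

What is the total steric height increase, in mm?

110 mm

Layer 1: 3.5×10⁻⁴ × 0.84 × 200 = 0.05880 m
200–780 m: 0.42 × 1.9×10⁻⁴ × 580 = 0.046284 m
Δh = 0.05880 + 0.046284 = 0.105084 m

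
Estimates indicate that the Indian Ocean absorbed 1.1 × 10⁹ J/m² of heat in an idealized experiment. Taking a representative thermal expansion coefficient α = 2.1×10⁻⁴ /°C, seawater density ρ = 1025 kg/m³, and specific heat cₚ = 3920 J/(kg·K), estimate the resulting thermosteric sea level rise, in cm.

about 5.75 cm

Δh = αQ/(ρcₚ) = 2.1×10⁻⁴ × 1.1×10⁹ / (1025 × 3920) ≈ 0.057491 m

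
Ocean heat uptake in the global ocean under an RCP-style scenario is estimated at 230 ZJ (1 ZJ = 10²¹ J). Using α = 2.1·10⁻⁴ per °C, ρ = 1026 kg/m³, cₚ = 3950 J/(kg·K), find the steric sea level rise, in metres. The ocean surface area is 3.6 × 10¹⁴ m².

0.033 m of thermosteric rise

Per unit area: Q = 230×10²¹ / (3.6×10¹⁴) ≈ 6.389×10⁸ J/m²
Δh = αQ/(ρcₚ) = 2.1×10⁻⁴ × 6.389×10⁸ / (1026 × 3950) ≈ 0.033106 m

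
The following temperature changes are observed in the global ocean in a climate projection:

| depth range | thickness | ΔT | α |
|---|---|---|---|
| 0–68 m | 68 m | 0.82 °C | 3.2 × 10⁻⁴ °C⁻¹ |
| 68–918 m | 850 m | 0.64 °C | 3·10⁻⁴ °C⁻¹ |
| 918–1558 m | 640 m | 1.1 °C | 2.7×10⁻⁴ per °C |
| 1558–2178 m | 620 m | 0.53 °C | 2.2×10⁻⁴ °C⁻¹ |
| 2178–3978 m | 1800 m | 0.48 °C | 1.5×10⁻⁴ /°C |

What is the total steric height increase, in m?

0.573 m of thermosteric rise

68 × 0.82 × 3.2×10⁻⁴ = 0.0178432 m
68–918 m: 0.64 × 3×10⁻⁴ × 850 = 0.16320 m
918–1558 m: 1.1 × 2.7×10⁻⁴ × 640 = 0.19008 m
0.53 × 620 × 2.2×10⁻⁴ = 0.072292 m
2178–3978 m: 1800 × 0.48 × 1.5×10⁻⁴ = 0.12960 m
Δh = 0.0178432 + 0.16320 + 0.19008 + 0.072292 + 0.12960 = 0.5730152 m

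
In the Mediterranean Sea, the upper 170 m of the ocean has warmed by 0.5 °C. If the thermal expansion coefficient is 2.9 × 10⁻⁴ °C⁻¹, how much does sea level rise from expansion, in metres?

Δh = αΔT·H = 2.9×10⁻⁴ × 0.5 × 170 = 0.02465 m

Δh ≈ 0.0247 m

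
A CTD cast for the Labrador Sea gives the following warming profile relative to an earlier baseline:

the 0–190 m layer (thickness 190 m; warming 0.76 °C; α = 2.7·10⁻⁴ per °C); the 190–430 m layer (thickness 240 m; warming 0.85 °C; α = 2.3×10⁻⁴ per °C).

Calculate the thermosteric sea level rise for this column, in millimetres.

0–190 m: 190 × 0.76 × 2.7×10⁻⁴ = 0.038988 m
190–430 m: 240 × 0.85 × 2.3×10⁻⁴ = 0.04692 m
Δh = 0.038988 + 0.04692 = 0.085908 m

85.9 mm of thermosteric rise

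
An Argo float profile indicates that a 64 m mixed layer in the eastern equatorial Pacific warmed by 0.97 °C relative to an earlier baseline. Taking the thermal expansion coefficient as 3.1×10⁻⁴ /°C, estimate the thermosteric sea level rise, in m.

0.0192 m

Δh = αΔT·H = 3.1×10⁻⁴ × 0.97 × 64 = 0.0192448 m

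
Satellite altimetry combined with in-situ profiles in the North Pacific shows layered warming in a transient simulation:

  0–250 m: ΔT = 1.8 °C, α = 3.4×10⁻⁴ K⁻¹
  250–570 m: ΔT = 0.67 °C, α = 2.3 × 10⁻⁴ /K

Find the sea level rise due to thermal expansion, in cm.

0–250 m: 1.8 × 3.4×10⁻⁴ × 250 = 0.15300 m
250–570 m: 0.67 × 2.3×10⁻⁴ × 320 = 0.049312 m
Δh = 0.15300 + 0.049312 = 0.202312 m

20.2 cm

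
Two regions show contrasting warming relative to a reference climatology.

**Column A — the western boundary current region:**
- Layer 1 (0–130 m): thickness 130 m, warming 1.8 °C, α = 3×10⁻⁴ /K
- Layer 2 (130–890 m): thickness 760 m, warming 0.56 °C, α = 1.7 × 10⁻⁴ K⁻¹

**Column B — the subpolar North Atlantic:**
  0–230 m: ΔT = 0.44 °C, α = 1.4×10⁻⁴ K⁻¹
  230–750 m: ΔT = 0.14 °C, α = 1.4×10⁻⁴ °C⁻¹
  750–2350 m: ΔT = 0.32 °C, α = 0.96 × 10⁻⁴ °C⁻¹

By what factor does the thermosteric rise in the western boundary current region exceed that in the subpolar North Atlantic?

A 3×10⁻⁴ × 1.8 × 130 = 0.07020 m
A 130–890 m: 1.7×10⁻⁴ × 0.56 × 760 = 0.072352 m
A total: 0.142552 m
B 0–230 m: 230 × 0.44 × 1.4×10⁻⁴ = 0.014168 m
B Layer 2: 1.4×10⁻⁴ × 520 × 0.14 = 0.010192 m
B 0.96×10⁻⁴ × 1600 × 0.32 = 0.049152 m
B total: 0.073512 m
Ratio: 0.142552 / 0.073512 ≈ 1.939

a factor of 1.94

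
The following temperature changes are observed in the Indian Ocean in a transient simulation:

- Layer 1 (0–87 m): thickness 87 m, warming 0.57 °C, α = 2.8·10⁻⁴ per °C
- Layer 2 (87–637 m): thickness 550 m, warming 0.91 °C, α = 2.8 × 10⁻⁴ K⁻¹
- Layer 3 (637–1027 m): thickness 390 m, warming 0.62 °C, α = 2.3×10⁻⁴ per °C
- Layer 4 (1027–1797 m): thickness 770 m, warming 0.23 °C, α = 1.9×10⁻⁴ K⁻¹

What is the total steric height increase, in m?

87 × 2.8×10⁻⁴ × 0.57 = 0.0138852 m
87–637 m: 550 × 2.8×10⁻⁴ × 0.91 = 0.14014 m
Layer 3: 0.62 × 390 × 2.3×10⁻⁴ = 0.055614 m
770 × 1.9×10⁻⁴ × 0.23 = 0.033649 m
Δh = 0.0138852 + 0.14014 + 0.055614 + 0.033649 = 0.2432882 m ≈ 0.24 m

0.24 m of thermosteric rise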